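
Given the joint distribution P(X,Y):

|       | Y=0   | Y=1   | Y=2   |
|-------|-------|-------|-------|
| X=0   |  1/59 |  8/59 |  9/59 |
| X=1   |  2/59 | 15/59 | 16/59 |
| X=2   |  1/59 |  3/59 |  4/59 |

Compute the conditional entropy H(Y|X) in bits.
1.2820 bits

H(Y|X) = H(X,Y) - H(X)

H(X,Y) = -Σ_{x,y} P(x,y) log₂ P(x,y). Per-cell terms -P(x,y)·log₂P(x,y):
  X=0: 0.09971, 0.39087, 0.41380
  X=1: 0.16551, 0.50231, 0.51055
  X=2: 0.09971, 0.21853, 0.26323
Sum of the 9 terms: H(X,Y) = 2.6642 bits

Marginal of X (row sums):
  P(X=0) = 1/59 + 8/59 + 9/59 = 18/59
  P(X=1) = 2/59 + 15/59 + 16/59 = 33/59
  P(X=2) = 1/59 + 3/59 + 4/59 = 8/59
H(X) = -[(18/59)·log₂(18/59) + (33/59)·log₂(33/59) + (8/59)·log₂(8/59)]
  = 0.52252 + 0.46885 + 0.39087 = 1.3822 bits

H(Y|X) = H(X,Y) - H(X) = 2.6642 - 1.3822 = 1.2820 bits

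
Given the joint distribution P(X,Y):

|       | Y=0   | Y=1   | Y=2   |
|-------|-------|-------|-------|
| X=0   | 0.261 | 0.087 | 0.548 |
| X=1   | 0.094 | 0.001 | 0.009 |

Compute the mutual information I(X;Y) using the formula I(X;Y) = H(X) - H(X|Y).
0.1112 bits

I(X;Y) = H(X) - H(X|Y)

Marginal of X (row sums):
  P(X=0) = 0.261 + 0.087 + 0.548 = 0.896
  P(X=1) = 0.094 + 0.001 + 0.009 = 0.104
H(X) = -[0.896·log₂(0.896) + 0.104·log₂(0.104)]
  = 0.14195 + 0.33960 = 0.48155 bits

Marginal of Y (column sums):
  P(Y=0) = 0.261 + 0.094 = 0.355
  P(Y=1) = 0.087 + 0.001 = 0.088
  P(Y=2) = 0.548 + 0.009 = 0.557
H(X|Y) = Σ_y P(y)·H(X|Y=y):
  Y=0: P(Y=0) = 0.355, P(X|Y=0) = (261/355, 94/355) → H(X|Y=0) = 0.83389
  Y=1: P(Y=1) = 0.088, P(X|Y=1) = (87/88, 1/88) → H(X|Y=1) = 0.08970
  Y=2: P(Y=2) = 0.557, P(X|Y=2) = (548/557, 9/557) → H(X|Y=2) = 0.11929
H(X|Y) = 0.355·0.83389 + 0.088·0.08970 + 0.557·0.11929 = 0.37037 bits

I(X;Y) = H(X) - H(X|Y) = 0.48155 - 0.37037 = 0.1112 bits

Cross-check via I(X;Y) = H(X) + H(Y) - H(X,Y): computing H(Y) from the column sums and H(X,Y) from the 6 cells in the same way gives H(Y) = 1.30922 bits and H(X,Y) = 1.67958 bits, so
I(X;Y) = 0.48155 + 1.30922 - 1.67958 = 0.1112 bits ✓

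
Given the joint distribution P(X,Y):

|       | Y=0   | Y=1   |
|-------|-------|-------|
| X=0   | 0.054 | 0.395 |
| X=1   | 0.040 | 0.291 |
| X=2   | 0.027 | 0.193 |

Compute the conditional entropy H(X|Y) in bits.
1.5272 bits

H(X|Y) = H(X,Y) - H(Y)

H(X,Y) = -Σ_{x,y} P(x,y) log₂ P(x,y). Per-cell terms -P(x,y)·log₂P(x,y):
  X=0: 0.227388, 0.529330
  X=1: 0.185754, 0.518245
  X=2: 0.140694, 0.458052
Sum of the 6 terms: H(X,Y) = 2.05946 bits

Marginal of Y (column sums):
  P(Y=0) = 0.054 + 0.040 + 0.027 = 0.121
  P(Y=1) = 0.395 + 0.291 + 0.193 = 0.879
H(Y) = -[0.121·log₂(0.121) + 0.879·log₂(0.879)]
  = 0.368677 + 0.163551 = 0.53223 bits

H(X|Y) = H(X,Y) - H(Y) = 2.05946 - 0.53223 = 1.5272 bits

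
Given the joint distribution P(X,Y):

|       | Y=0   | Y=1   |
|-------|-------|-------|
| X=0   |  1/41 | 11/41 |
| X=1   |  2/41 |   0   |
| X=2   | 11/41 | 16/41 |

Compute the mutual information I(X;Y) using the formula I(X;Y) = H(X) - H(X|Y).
0.1629 bits

I(X;Y) = H(X) - H(X|Y)

Marginal of X (row sums):
  P(X=0) = 1/41 + 11/41 = 12/41
  P(X=1) = 2/41 + 0 = 2/41
  P(X=2) = 11/41 + 16/41 = 27/41
H(X) = -[(12/41)·log₂(12/41) + (2/41)·log₂(2/41) + (27/41)·log₂(27/41)]
  = 0.5188067 + 0.2125635 + 0.3968766 = 1.128247 bits

Marginal of Y (column sums):
  P(Y=0) = 1/41 + 2/41 + 11/41 = 14/41
  P(Y=1) = 11/41 + 0 + 16/41 = 27/41
H(X|Y) = Σ_y P(y)·H(X|Y=y):
  Y=0: P(Y=0) = 14/41, P(X|Y=0) = (1/14, 1/7, 11/14) → H(X|Y=0) = 0.9463729
  Y=1: P(Y=1) = 27/41, P(X|Y=1) = (11/27, 0, 16/27) → H(X|Y=1) = 0.9751191
H(X|Y) = (14/41)·0.9463729 + (27/41)·0.9751191 = 0.965303 bits

I(X;Y) = H(X) - H(X|Y) = 1.128247 - 0.965303 = 0.1629 bits

Cross-check via I(X;Y) = H(X) + H(Y) - H(X,Y): computing H(Y) from the column sums and H(X,Y) from the 6 cells in the same way gives H(Y) = 0.926212 bits and H(X,Y) = 1.891516 bits, so
I(X;Y) = 1.128247 + 0.926212 - 1.891516 = 0.1629 bits ✓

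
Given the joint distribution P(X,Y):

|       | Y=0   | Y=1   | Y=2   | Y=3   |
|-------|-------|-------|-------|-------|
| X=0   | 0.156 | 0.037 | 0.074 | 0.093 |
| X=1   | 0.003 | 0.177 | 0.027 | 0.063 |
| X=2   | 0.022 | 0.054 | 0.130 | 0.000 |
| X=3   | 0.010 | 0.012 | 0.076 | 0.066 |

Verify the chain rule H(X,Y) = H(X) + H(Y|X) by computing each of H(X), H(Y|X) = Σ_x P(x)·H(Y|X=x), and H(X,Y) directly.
H(X) = 1.9379 bits, H(Y|X) = 1.5277 bits, H(X,Y) = 3.4656 bits

Marginal of X (row sums):
  P(X=0) = 0.156 + 0.037 + 0.074 + 0.093 = 0.360
  P(X=1) = 0.003 + 0.177 + 0.027 + 0.063 = 0.270
  P(X=2) = 0.022 + 0.054 + 0.130 + 0.000 = 0.206
  P(X=3) = 0.010 + 0.012 + 0.076 + 0.066 = 0.164
H(X) = -[0.360·log₂(0.360) + 0.270·log₂(0.270) + 0.206·log₂(0.206) + 0.164·log₂(0.164)]
  = 0.5306 + 0.5100 + 0.4695 + 0.4278 = 1.9379 bits

H(Y|X) = Σ_x P(x)·H(Y|X=x):
  X=0: P(X=0) = 0.360, P(Y|X=0) = (13/30, 37/360, 37/180, 31/120) → H(Y|X=0) = 1.8338
  X=1: P(X=1) = 0.270, P(Y|X=1) = (1/90, 59/90, 1/10, 7/30) → H(Y|X=1) = 1.2936
  X=2: P(X=2) = 0.206, P(Y|X=2) = (11/103, 27/103, 65/103, 0) → H(Y|X=2) = 1.2701
  X=3: P(X=3) = 0.164, P(Y|X=3) = (5/82, 3/41, 19/41, 33/82) → H(Y|X=3) = 1.5648
H(Y|X) = 0.360·1.8338 + 0.270·1.2936 + 0.206·1.2701 + 0.164·1.5648 = 1.5277 bits

H(X,Y) = -Σ_{x,y} P(x,y) log₂ P(x,y). Per-cell terms -P(x,y)·log₂P(x,y):
  X=0: 0.4181, 0.1760, 0.2780, 0.3187
  X=1: 0.0251, 0.4422, 0.1407, 0.2513
  X=2: 0.1211, 0.2274, 0.3826, 0.0000
  X=3: 0.0664, 0.0766, 0.2826, 0.2588
  (cells with P = 0 contribute 0)
Sum of the 16 terms: H(X,Y) = 3.4656 bits

Chain rule check:
  H(X) + H(Y|X) = 1.9379 + 1.5277 = 3.4656 bits
  H(X,Y) = 3.4656 bits
✓ Chain rule verified.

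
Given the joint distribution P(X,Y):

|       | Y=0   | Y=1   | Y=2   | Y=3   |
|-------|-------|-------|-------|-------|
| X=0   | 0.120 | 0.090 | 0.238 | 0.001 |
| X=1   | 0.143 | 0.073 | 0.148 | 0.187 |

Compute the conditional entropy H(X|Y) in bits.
0.8030 bits

H(X|Y) = H(X,Y) - H(Y)

H(X,Y) = -Σ_{x,y} P(x,y) log₂ P(x,y). Per-cell terms -P(x,y)·log₂P(x,y):
  X=0: 0.367067, 0.312654, 0.492890, 0.009966
  X=1: 0.401246, 0.275645, 0.407937, 0.452332
Sum of the 8 terms: H(X,Y) = 2.719737 bits

Marginal of Y (column sums):
  P(Y=0) = 0.120 + 0.143 = 0.263
  P(Y=1) = 0.090 + 0.073 = 0.163
  P(Y=2) = 0.238 + 0.148 = 0.386
  P(Y=3) = 0.001 + 0.187 = 0.188
H(Y) = -[0.263·log₂(0.263) + 0.163·log₂(0.163) + 0.386·log₂(0.386) + 0.188·log₂(0.188)]
  = 0.506766 + 0.426580 + 0.530104 + 0.453305 = 1.916755 bits

H(X|Y) = H(X,Y) - H(Y) = 2.719737 - 1.916755 = 0.8030 bits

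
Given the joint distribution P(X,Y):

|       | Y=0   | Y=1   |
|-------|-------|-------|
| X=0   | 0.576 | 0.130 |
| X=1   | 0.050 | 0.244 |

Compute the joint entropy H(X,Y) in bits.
1.5537 bits

H(X,Y) = -Σ_{x,y} P(x,y) log₂ P(x,y). Per-cell terms -P(x,y)·log₂P(x,y):
  X=0: 0.4584, 0.3826
  X=1: 0.2161, 0.4966
Sum of the 4 terms: H(X,Y) = 1.5537 bits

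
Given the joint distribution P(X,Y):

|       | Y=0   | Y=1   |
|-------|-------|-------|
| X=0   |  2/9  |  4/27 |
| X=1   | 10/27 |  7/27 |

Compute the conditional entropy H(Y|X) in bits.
0.9750 bits

H(Y|X) = H(X,Y) - H(X)

H(X,Y) = -Σ_{x,y} P(x,y) log₂ P(x,y). Per-cell terms -P(x,y)·log₂P(x,y):
  X=0: 0.48221, 0.40813
  X=1: 0.53073, 0.50492
Sum of the 4 terms: H(X,Y) = 1.9260 bits

Marginal of X (row sums):
  P(X=0) = 2/9 + 4/27 = 10/27
  P(X=1) = 10/27 + 7/27 = 17/27
H(X) = -[(10/27)·log₂(10/27) + (17/27)·log₂(17/27)]
  = 0.53073 + 0.42023 = 0.9510 bits

H(Y|X) = H(X,Y) - H(X) = 1.9260 - 0.9510 = 0.9750 bits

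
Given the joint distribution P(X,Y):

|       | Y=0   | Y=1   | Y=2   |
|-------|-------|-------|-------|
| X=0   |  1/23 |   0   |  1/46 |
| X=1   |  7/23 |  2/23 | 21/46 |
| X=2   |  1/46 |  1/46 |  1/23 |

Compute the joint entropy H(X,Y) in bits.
2.0987 bits

H(X,Y) = -Σ_{x,y} P(x,y) log₂ P(x,y). Per-cell terms -P(x,y)·log₂P(x,y):
  X=0: 0.196677, 0.000000, 0.120077
  X=1: 0.522324, 0.306397, 0.516438
  X=2: 0.120077, 0.120077, 0.196677
  (cells with P = 0 contribute 0)
Sum of the 9 terms: H(X,Y) = 2.0987 bits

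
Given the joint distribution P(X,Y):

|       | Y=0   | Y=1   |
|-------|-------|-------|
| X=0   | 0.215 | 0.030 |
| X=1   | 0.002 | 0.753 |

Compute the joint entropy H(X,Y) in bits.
0.9547 bits

H(X,Y) = -Σ_{x,y} P(x,y) log₂ P(x,y). Per-cell terms -P(x,y)·log₂P(x,y):
  X=0: 0.4768, 0.1518
  X=1: 0.0179, 0.3082
Sum of the 4 terms: H(X,Y) = 0.9547 bits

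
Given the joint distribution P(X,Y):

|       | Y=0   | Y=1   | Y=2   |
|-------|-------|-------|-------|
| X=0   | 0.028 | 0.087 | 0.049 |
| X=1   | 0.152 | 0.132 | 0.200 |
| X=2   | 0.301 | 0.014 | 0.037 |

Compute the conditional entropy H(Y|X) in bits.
1.2461 bits

H(Y|X) = H(X,Y) - H(X)

H(X,Y) = -Σ_{x,y} P(x,y) log₂ P(x,y). Per-cell terms -P(x,y)·log₂P(x,y):
  X=0: 0.1444, 0.3065, 0.2132
  X=1: 0.4131, 0.3856, 0.4644
  X=2: 0.5214, 0.0862, 0.1760
Sum of the 9 terms: H(X,Y) = 2.7108 bits

Marginal of X (row sums):
  P(X=0) = 0.028 + 0.087 + 0.049 = 0.164
  P(X=1) = 0.152 + 0.132 + 0.200 = 0.484
  P(X=2) = 0.301 + 0.014 + 0.037 = 0.352
H(X) = -[0.164·log₂(0.164) + 0.484·log₂(0.484) + 0.352·log₂(0.352)]
  = 0.4278 + 0.5067 + 0.5302 = 1.4647 bits

H(Y|X) = H(X,Y) - H(X) = 2.7108 - 1.4647 = 1.2461 bits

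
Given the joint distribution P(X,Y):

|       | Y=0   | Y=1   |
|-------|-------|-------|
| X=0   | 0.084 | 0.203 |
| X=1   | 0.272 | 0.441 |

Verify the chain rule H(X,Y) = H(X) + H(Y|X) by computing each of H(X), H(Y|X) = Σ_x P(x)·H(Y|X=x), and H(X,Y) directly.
H(X) = 0.8648 bits, H(Y|X) = 0.9341 bits, H(X,Y) = 1.7990 bits

Marginal of X (row sums):
  P(X=0) = 0.084 + 0.203 = 0.287
  P(X=1) = 0.272 + 0.441 = 0.713
H(X) = -[0.287·log₂(0.287) + 0.713·log₂(0.713)]
  = 0.516852 + 0.347963 = 0.8648 bits

H(Y|X) = Σ_x P(x)·H(Y|X=x):
  X=0: P(X=0) = 0.287, P(Y|X=0) = (12/41, 29/41) → H(Y|X=0) = 0.872162
  X=1: P(X=1) = 0.713, P(Y|X=1) = (272/713, 441/713) → H(Y|X=1) = 0.959085
H(Y|X) = 0.287·0.872162 + 0.713·0.959085 = 0.9341 bits

H(X,Y) = -Σ_{x,y} P(x,y) log₂ P(x,y). Per-cell terms -P(x,y)·log₂P(x,y):
  X=0: 0.300171, 0.466991
  X=1: 0.510903, 0.520887
Sum of the 4 terms: H(X,Y) = 1.7990 bits

Chain rule check:
  H(X) + H(Y|X) = 0.8648 + 0.9341 = 1.7989 bits
  H(X,Y) = 1.7990 bits
✓ Chain rule verified (Δ = 0.0001 is 4-dp rounding noise: each of the three values was rounded independently).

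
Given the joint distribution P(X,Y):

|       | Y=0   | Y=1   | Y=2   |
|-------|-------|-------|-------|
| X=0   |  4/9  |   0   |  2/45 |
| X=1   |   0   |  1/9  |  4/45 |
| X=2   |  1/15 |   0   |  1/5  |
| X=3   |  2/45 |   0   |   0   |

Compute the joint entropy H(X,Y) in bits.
2.3067 bits

H(X,Y) = -Σ_{x,y} P(x,y) log₂ P(x,y). Per-cell terms -P(x,y)·log₂P(x,y):
  X=0: 0.5200, 0.0000, 0.1996
  X=1: 0.0000, 0.3522, 0.3104
  X=2: 0.2605, 0.0000, 0.4644
  X=3: 0.1996, 0.0000, 0.0000
  (cells with P = 0 contribute 0)
Sum of the 12 terms: H(X,Y) = 2.3067 bits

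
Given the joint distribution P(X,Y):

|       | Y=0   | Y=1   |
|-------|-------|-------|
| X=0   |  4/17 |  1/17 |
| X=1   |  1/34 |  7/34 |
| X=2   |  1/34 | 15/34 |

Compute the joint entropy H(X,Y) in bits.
2.0211 bits

H(X,Y) = -Σ_{x,y} P(x,y) log₂ P(x,y). Per-cell terms -P(x,y)·log₂P(x,y):
  X=0: 0.49117, 0.24044
  X=1: 0.14963, 0.46943
  X=2: 0.14963, 0.52084
Sum of the 6 terms: H(X,Y) = 2.0211 bits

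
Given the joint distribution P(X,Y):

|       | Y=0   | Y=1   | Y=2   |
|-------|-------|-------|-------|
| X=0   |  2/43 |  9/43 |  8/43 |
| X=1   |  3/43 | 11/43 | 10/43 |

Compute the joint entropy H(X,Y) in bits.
2.3900 bits

H(X,Y) = -Σ_{x,y} P(x,y) log₂ P(x,y). Per-cell terms -P(x,y)·log₂P(x,y):
  X=0: 0.20587278, 0.47225716, 0.45139809
  X=1: 0.26799783, 0.50314336, 0.48938062
Sum of the 6 terms: H(X,Y) = 2.3900 bits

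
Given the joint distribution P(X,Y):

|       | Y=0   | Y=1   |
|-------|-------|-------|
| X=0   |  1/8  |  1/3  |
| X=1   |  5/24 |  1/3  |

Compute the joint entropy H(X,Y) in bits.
1.9031 bits

H(X,Y) = -Σ_{x,y} P(x,y) log₂ P(x,y). Per-cell terms -P(x,y)·log₂P(x,y):
  X=0: 0.3750, 0.5283
  X=1: 0.4715, 0.5283
Sum of the 4 terms: H(X,Y) = 1.9031 bits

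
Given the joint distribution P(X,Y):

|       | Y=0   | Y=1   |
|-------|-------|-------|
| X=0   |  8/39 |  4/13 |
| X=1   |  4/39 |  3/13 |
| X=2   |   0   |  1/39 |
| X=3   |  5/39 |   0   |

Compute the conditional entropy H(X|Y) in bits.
1.3445 bits

H(X|Y) = H(X,Y) - H(Y)

H(X,Y) = -Σ_{x,y} P(x,y) log₂ P(x,y). Per-cell terms -P(x,y)·log₂P(x,y):
  X=0: 0.4688, 0.5232
  X=1: 0.3370, 0.4882
  X=2: 0.0000, 0.1355
  X=3: 0.3799, 0.0000
  (cells with P = 0 contribute 0)
Sum of the 8 terms: H(X,Y) = 2.3326 bits

Marginal of Y (column sums):
  P(Y=0) = 8/39 + 4/39 + 0 + 5/39 = 17/39
  P(Y=1) = 4/13 + 3/13 + 1/39 + 0 = 22/39
H(Y) = -[(17/39)·log₂(17/39) + (22/39)·log₂(22/39)]
  = 0.5222 + 0.4659 = 0.9881 bits

H(X|Y) = H(X,Y) - H(Y) = 2.3326 - 0.9881 = 1.3445 bits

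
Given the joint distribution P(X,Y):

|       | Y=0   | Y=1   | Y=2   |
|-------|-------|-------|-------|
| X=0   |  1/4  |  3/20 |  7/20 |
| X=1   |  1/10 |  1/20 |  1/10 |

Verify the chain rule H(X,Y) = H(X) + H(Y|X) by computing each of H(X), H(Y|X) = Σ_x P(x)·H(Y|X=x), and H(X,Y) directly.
H(X) = 0.8113 bits, H(Y|X) = 1.5098 bits, H(X,Y) = 2.3211 bits

Marginal of X (row sums):
  P(X=0) = 1/4 + 3/20 + 7/20 = 3/4
  P(X=1) = 1/10 + 1/20 + 1/10 = 1/4
H(X) = -[(3/4)·log₂(3/4) + (1/4)·log₂(1/4)]
  = 0.3113 + 0.5000 = 0.8113 bits

H(Y|X) = Σ_x P(x)·H(Y|X=x):
  X=0: P(X=0) = 3/4, P(Y|X=0) = (1/3, 1/5, 7/15) → H(Y|X=0) = 1.5058
  X=1: P(X=1) = 1/4, P(Y|X=1) = (2/5, 1/5, 2/5) → H(Y|X=1) = 1.5219
H(Y|X) = (3/4)·1.5058 + (1/4)·1.5219 = 1.5098 bits

H(X,Y) = -Σ_{x,y} P(x,y) log₂ P(x,y). Per-cell terms -P(x,y)·log₂P(x,y):
  X=0: 0.5000, 0.4105, 0.5301
  X=1: 0.3322, 0.2161, 0.3322
Sum of the 6 terms: H(X,Y) = 2.3211 bits

Chain rule check:
  H(X) + H(Y|X) = 0.8113 + 1.5098 = 2.3211 bits
  H(X,Y) = 2.3211 bits
✓ Chain rule verified.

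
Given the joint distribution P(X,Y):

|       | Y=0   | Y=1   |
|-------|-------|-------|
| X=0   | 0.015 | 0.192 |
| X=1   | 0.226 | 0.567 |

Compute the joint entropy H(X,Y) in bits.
1.4970 bits

H(X,Y) = -Σ_{x,y} P(x,y) log₂ P(x,y). Per-cell terms -P(x,y)·log₂P(x,y):
  X=0: 0.0909, 0.4571
  X=1: 0.4849, 0.4641
Sum of the 4 terms: H(X,Y) = 1.4970 bits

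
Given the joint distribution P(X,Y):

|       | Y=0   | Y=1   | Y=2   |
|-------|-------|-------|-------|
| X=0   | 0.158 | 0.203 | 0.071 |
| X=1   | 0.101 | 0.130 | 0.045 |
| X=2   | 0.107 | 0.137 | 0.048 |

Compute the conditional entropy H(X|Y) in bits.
1.5543 bits

H(X|Y) = H(X,Y) - H(Y)

H(X,Y) = -Σ_{x,y} P(x,y) log₂ P(x,y). Per-cell terms -P(x,y)·log₂P(x,y):
  X=0: 0.42060, 0.46699, 0.27094
  X=1: 0.33406, 0.38264, 0.20133
  X=2: 0.34500, 0.39288, 0.21028
Sum of the 9 terms: H(X,Y) = 3.0247 bits

Marginal of Y (column sums):
  P(Y=0) = 0.158 + 0.101 + 0.107 = 0.366
  P(Y=1) = 0.203 + 0.130 + 0.137 = 0.470
  P(Y=2) = 0.071 + 0.045 + 0.048 = 0.164
H(Y) = -[0.366·log₂(0.366) + 0.470·log₂(0.470) + 0.164·log₂(0.164)]
  = 0.53073 + 0.51196 + 0.42775 = 1.4704 bits

H(X|Y) = H(X,Y) - H(Y) = 3.0247 - 1.4704 = 1.5543 bits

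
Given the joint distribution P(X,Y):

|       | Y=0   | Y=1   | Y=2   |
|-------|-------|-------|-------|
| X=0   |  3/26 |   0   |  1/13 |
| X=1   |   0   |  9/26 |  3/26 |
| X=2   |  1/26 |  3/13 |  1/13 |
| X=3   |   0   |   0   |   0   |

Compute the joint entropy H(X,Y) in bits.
2.4870 bits

H(X,Y) = -Σ_{x,y} P(x,y) log₂ P(x,y). Per-cell terms -P(x,y)·log₂P(x,y):
  X=0: 0.3595, 0.0000, 0.2846
  X=1: 0.0000, 0.5298, 0.3595
  X=2: 0.1808, 0.4882, 0.2846
  X=3: 0.0000, 0.0000, 0.0000
  (cells with P = 0 contribute 0)
Sum of the 12 terms: H(X,Y) = 2.4870 bits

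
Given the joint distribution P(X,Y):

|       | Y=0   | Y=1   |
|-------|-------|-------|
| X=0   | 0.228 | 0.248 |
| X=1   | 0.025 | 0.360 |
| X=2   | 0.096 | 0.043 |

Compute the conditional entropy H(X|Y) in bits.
1.2354 bits

H(X|Y) = H(X,Y) - H(Y)

H(X,Y) = -Σ_{x,y} P(x,y) log₂ P(x,y). Per-cell terms -P(x,y)·log₂P(x,y):
  X=0: 0.48630, 0.49887
  X=1: 0.13305, 0.53062
  X=2: 0.32456, 0.19520
Sum of the 6 terms: H(X,Y) = 2.1686 bits

Marginal of Y (column sums):
  P(Y=0) = 0.228 + 0.025 + 0.096 = 0.349
  P(Y=1) = 0.248 + 0.360 + 0.043 = 0.651
H(Y) = -[0.349·log₂(0.349) + 0.651·log₂(0.651)]
  = 0.53003 + 0.40315 = 0.9332 bits

H(X|Y) = H(X,Y) - H(Y) = 2.1686 - 0.9332 = 1.2354 bits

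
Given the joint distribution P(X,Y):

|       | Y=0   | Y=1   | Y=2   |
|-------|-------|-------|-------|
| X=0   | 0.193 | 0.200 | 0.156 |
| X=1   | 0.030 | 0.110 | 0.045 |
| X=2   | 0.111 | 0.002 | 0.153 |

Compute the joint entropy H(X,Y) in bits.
2.8283 bits

H(X,Y) = -Σ_{x,y} P(x,y) log₂ P(x,y). Per-cell terms -P(x,y)·log₂P(x,y):
  X=0: 0.4581, 0.4644, 0.4181
  X=1: 0.1518, 0.3503, 0.2013
  X=2: 0.3520, 0.0179, 0.4144
Sum of the 9 terms: H(X,Y) = 2.8283 bits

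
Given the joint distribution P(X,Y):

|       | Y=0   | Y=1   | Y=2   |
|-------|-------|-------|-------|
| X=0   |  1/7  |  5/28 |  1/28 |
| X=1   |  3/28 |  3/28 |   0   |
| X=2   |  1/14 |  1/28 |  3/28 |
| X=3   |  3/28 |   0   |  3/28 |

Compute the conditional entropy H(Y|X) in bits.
1.2273 bits

H(Y|X) = H(X,Y) - H(X)

H(X,Y) = -Σ_{x,y} P(x,y) log₂ P(x,y). Per-cell terms -P(x,y)·log₂P(x,y):
  X=0: 0.40105, 0.44383, 0.17169
  X=1: 0.34526, 0.34526, 0.00000
  X=2: 0.27195, 0.17169, 0.34526
  X=3: 0.34526, 0.00000, 0.34526
  (cells with P = 0 contribute 0)
Sum of the 12 terms: H(X,Y) = 3.1865 bits

Marginal of X (row sums):
  P(X=0) = 1/7 + 5/28 + 1/28 = 5/14
  P(X=1) = 3/28 + 3/28 + 0 = 3/14
  P(X=2) = 1/14 + 1/28 + 3/28 = 3/14
  P(X=3) = 3/28 + 0 + 3/28 = 3/14
H(X) = -[(5/14)·log₂(5/14) + (3/14)·log₂(3/14) + (3/14)·log₂(3/14) + (3/14)·log₂(3/14)]
  = 0.53051 + 0.47623 + 0.47623 + 0.47623 = 1.9592 bits

H(Y|X) = H(X,Y) - H(X) = 3.1865 - 1.9592 = 1.2273 bits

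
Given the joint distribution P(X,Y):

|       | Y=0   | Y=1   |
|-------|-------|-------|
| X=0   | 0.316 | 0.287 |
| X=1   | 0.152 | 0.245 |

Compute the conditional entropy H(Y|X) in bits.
0.9831 bits

H(Y|X) = H(X,Y) - H(X)

H(X,Y) = -Σ_{x,y} P(x,y) log₂ P(x,y). Per-cell terms -P(x,y)·log₂P(x,y):
  X=0: 0.5252, 0.5169
  X=1: 0.4131, 0.4971
Sum of the 4 terms: H(X,Y) = 1.9523 bits

Marginal of X (row sums):
  P(X=0) = 0.316 + 0.287 = 0.603
  P(X=1) = 0.152 + 0.245 = 0.397
H(X) = -[0.603·log₂(0.603) + 0.397·log₂(0.397)]
  = 0.4401 + 0.5291 = 0.9692 bits

H(Y|X) = H(X,Y) - H(X) = 1.9523 - 0.9692 = 0.9831 bits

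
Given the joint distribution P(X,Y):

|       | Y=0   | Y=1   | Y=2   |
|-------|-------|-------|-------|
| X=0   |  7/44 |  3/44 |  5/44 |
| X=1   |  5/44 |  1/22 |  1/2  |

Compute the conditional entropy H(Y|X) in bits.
1.1762 bits

H(Y|X) = H(X,Y) - H(X)

H(X,Y) = -Σ_{x,y} P(x,y) log₂ P(x,y). Per-cell terms -P(x,y)·log₂P(x,y):
  X=0: 0.421921, 0.264168, 0.356534
  X=1: 0.356534, 0.202701, 0.500000
Sum of the 6 terms: H(X,Y) = 2.10186 bits

Marginal of X (row sums):
  P(X=0) = 7/44 + 3/44 + 5/44 = 15/44
  P(X=1) = 5/44 + 1/22 + 1/2 = 29/44
H(X) = -[(15/44)·log₂(15/44) + (29/44)·log₂(29/44)]
  = 0.529275 + 0.396411 = 0.92569 bits

H(Y|X) = H(X,Y) - H(X) = 2.10186 - 0.92569 = 1.1762 bits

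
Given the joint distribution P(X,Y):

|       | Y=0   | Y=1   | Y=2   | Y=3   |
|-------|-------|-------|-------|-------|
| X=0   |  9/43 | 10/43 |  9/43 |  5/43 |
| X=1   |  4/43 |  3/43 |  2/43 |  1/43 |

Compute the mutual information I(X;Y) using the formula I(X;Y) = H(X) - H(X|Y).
0.0119 bits

I(X;Y) = H(X) - H(X|Y)

Marginal of X (row sums):
  P(X=0) = 9/43 + 10/43 + 9/43 + 5/43 = 33/43
  P(X=1) = 4/43 + 3/43 + 2/43 + 1/43 = 10/43
H(X) = -[(33/43)·log₂(33/43) + (10/43)·log₂(10/43)]
  = 0.29306 + 0.48938 = 0.7824 bits

Marginal of Y (column sums):
  P(Y=0) = 9/43 + 4/43 = 13/43
  P(Y=1) = 10/43 + 3/43 = 13/43
  P(Y=2) = 9/43 + 2/43 = 11/43
  P(Y=3) = 5/43 + 1/43 = 6/43
H(X|Y) = Σ_y P(y)·H(X|Y=y):
  Y=0: P(Y=0) = 13/43, P(X|Y=0) = (9/13, 4/13) → H(X|Y=0) = 0.89049
  Y=1: P(Y=1) = 13/43, P(X|Y=1) = (10/13, 3/13) → H(X|Y=1) = 0.77935
  Y=2: P(Y=2) = 11/43, P(X|Y=2) = (9/11, 2/11) → H(X|Y=2) = 0.68404
  Y=3: P(Y=3) = 6/43, P(X|Y=3) = (5/6, 1/6) → H(X|Y=3) = 0.65002
H(X|Y) = (13/43)·0.89049 + (13/43)·0.77935 + (11/43)·0.68404 + (6/43)·0.65002 = 0.7705 bits

I(X;Y) = H(X) - H(X|Y) = 0.7824 - 0.7705 = 0.0119 bits

Cross-check via I(X;Y) = H(X) + H(Y) - H(X,Y): computing H(Y) from the column sums and H(X,Y) from the 8 cells in the same way gives H(Y) = 1.9431 bits and H(X,Y) = 2.7136 bits, so
I(X;Y) = 0.7824 + 1.9431 - 2.7136 = 0.0119 bits ✓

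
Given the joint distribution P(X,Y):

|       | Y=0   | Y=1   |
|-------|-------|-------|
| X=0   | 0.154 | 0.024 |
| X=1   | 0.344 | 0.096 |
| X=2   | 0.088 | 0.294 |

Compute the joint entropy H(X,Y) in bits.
2.2267 bits

H(X,Y) = -Σ_{x,y} P(x,y) log₂ P(x,y). Per-cell terms -P(x,y)·log₂P(x,y):
  X=0: 0.4156, 0.1291
  X=1: 0.5296, 0.3246
  X=2: 0.3086, 0.5192
Sum of the 6 terms: H(X,Y) = 2.2267 bits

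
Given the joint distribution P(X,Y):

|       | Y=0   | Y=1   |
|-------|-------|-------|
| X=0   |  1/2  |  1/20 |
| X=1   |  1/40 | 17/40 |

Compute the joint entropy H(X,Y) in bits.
1.3738 bits

H(X,Y) = -Σ_{x,y} P(x,y) log₂ P(x,y). Per-cell terms -P(x,y)·log₂P(x,y):
  X=0: 0.50000, 0.21610
  X=1: 0.13305, 0.52465
Sum of the 4 terms: H(X,Y) = 1.3738 bits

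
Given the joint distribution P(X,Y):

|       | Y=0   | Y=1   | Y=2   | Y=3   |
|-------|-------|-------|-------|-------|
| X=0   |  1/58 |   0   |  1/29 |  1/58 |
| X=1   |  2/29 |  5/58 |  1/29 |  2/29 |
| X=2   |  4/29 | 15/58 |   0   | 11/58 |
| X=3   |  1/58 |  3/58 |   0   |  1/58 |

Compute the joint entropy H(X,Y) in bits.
3.1507 bits

H(X,Y) = -Σ_{x,y} P(x,y) log₂ P(x,y). Per-cell terms -P(x,y)·log₂P(x,y):
  X=0: 0.1010, 0.0000, 0.1675, 0.1010
  X=1: 0.2661, 0.3048, 0.1675, 0.2661
  X=2: 0.3942, 0.5046, 0.0000, 0.4549
  X=3: 0.1010, 0.2210, 0.0000, 0.1010
  (cells with P = 0 contribute 0)
Sum of the 16 terms: H(X,Y) = 3.1507 bits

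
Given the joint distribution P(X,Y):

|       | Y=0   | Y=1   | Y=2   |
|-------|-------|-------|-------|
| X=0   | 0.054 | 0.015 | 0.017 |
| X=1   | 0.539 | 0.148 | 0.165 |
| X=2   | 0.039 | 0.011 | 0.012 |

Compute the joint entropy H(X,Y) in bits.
2.0663 bits

H(X,Y) = -Σ_{x,y} P(x,y) log₂ P(x,y). Per-cell terms -P(x,y)·log₂P(x,y):
  X=0: 0.2274, 0.0909, 0.0999
  X=1: 0.4806, 0.4079, 0.4289
  X=2: 0.1825, 0.0716, 0.0766
Sum of the 9 terms: H(X,Y) = 2.0663 bits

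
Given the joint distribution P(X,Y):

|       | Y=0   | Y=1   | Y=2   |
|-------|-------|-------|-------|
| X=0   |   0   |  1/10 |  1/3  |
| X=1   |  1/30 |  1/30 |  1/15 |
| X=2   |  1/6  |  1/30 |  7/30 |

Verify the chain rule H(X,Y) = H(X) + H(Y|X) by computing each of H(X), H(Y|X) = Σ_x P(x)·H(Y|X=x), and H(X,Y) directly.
H(X) = 1.4332 bits, H(Y|X) = 1.0992 bits, H(X,Y) = 2.5324 bits

Marginal of X (row sums):
  P(X=0) = 0 + 1/10 + 1/3 = 13/30
  P(X=1) = 1/30 + 1/30 + 1/15 = 2/15
  P(X=2) = 1/6 + 1/30 + 7/30 = 13/30
H(X) = -[(13/30)·log₂(13/30) + (2/15)·log₂(2/15) + (13/30)·log₂(13/30)]
  = 0.52280 + 0.38759 + 0.52280 = 1.4332 bits

H(Y|X) = Σ_x P(x)·H(Y|X=x):
  X=0: P(X=0) = 13/30, P(Y|X=0) = (0, 3/13, 10/13) → H(Y|X=0) = 0.77935
  X=1: P(X=1) = 2/15, P(Y|X=1) = (1/4, 1/4, 1/2) → H(Y|X=1) = 1.50000
  X=2: P(X=2) = 13/30, P(Y|X=2) = (5/13, 1/13, 7/13) → H(Y|X=2) = 1.29574
H(Y|X) = (13/30)·0.77935 + (2/15)·1.50000 + (13/30)·1.29574 = 1.0992 bits

H(X,Y) = -Σ_{x,y} P(x,y) log₂ P(x,y). Per-cell terms -P(x,y)·log₂P(x,y):
  X=0: 0.00000, 0.33219, 0.52832
  X=1: 0.16356, 0.16356, 0.26046
  X=2: 0.43083, 0.16356, 0.48989
  (cells with P = 0 contribute 0)
Sum of the 9 terms: H(X,Y) = 2.5324 bits

Chain rule check:
  H(X) + H(Y|X) = 1.4332 + 1.0992 = 2.5324 bits
  H(X,Y) = 2.5324 bits
✓ Chain rule verified.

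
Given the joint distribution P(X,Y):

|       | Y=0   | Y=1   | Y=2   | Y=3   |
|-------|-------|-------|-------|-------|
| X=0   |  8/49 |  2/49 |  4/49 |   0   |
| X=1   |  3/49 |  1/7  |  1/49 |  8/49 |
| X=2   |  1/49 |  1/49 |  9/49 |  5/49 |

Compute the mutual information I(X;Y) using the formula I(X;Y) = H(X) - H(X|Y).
0.4491 bits

I(X;Y) = H(X) - H(X|Y)

Marginal of X (row sums):
  P(X=0) = 8/49 + 2/49 + 4/49 + 0 = 2/7
  P(X=1) = 3/49 + 1/7 + 1/49 + 8/49 = 19/49
  P(X=2) = 1/49 + 1/49 + 9/49 + 5/49 = 16/49
H(X) = -[(2/7)·log₂(2/7) + (19/49)·log₂(19/49) + (16/49)·log₂(16/49)]
  = 0.51639 + 0.52998 + 0.52725 = 1.5736 bits

Marginal of Y (column sums):
  P(Y=0) = 8/49 + 3/49 + 1/49 = 12/49
  P(Y=1) = 2/49 + 1/7 + 1/49 = 10/49
  P(Y=2) = 4/49 + 1/49 + 9/49 = 2/7
  P(Y=3) = 0 + 8/49 + 5/49 = 13/49
H(X|Y) = Σ_y P(y)·H(X|Y=y):
  Y=0: P(Y=0) = 12/49, P(X|Y=0) = (2/3, 1/4, 1/12) → H(X|Y=0) = 1.18872
  Y=1: P(Y=1) = 10/49, P(X|Y=1) = (1/5, 7/10, 1/10) → H(X|Y=1) = 1.15678
  Y=2: P(Y=2) = 2/7, P(X|Y=2) = (2/7, 1/14, 9/14) → H(X|Y=2) = 1.19812
  Y=3: P(Y=3) = 13/49, P(X|Y=3) = (0, 8/13, 5/13) → H(X|Y=3) = 0.96124
H(X|Y) = (12/49)·1.18872 + (10/49)·1.15678 + (2/7)·1.19812 + (13/49)·0.96124 = 1.1245 bits

I(X;Y) = H(X) - H(X|Y) = 1.5736 - 1.1245 = 0.4491 bits

Cross-check via I(X;Y) = H(X) + H(Y) - H(X,Y): computing H(Y) from the column sums and H(X,Y) from the 12 cells in the same way gives H(Y) = 1.9893 bits and H(X,Y) = 3.1138 bits, so
I(X;Y) = 1.5736 + 1.9893 - 3.1138 = 0.4491 bits ✓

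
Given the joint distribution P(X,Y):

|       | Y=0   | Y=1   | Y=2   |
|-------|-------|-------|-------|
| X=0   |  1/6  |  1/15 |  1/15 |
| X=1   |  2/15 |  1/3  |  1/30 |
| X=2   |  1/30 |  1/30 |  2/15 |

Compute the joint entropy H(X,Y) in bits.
2.7459 bits

H(X,Y) = -Σ_{x,y} P(x,y) log₂ P(x,y). Per-cell terms -P(x,y)·log₂P(x,y):
  X=0: 0.43083, 0.26046, 0.26046
  X=1: 0.38759, 0.52832, 0.16356
  X=2: 0.16356, 0.16356, 0.38759
Sum of the 9 terms: H(X,Y) = 2.7459 bits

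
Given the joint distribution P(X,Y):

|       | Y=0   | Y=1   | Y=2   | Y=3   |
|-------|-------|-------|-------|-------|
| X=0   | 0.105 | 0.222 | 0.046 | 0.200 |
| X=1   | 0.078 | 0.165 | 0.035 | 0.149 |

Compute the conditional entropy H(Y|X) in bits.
1.8021 bits

H(Y|X) = H(X,Y) - H(X)

H(X,Y) = -Σ_{x,y} P(x,y) log₂ P(x,y). Per-cell terms -P(x,y)·log₂P(x,y):
  X=0: 0.34141, 0.48204, 0.20434, 0.46439
  X=1: 0.28707, 0.42891, 0.16928, 0.40925
Sum of the 8 terms: H(X,Y) = 2.7867 bits

Marginal of X (row sums):
  P(X=0) = 0.105 + 0.222 + 0.046 + 0.200 = 0.573
  P(X=1) = 0.078 + 0.165 + 0.035 + 0.149 = 0.427
H(X) = -[0.573·log₂(0.573) + 0.427·log₂(0.427)]
  = 0.46034 + 0.52422 = 0.9846 bits

H(Y|X) = H(X,Y) - H(X) = 2.7867 - 0.9846 = 1.8021 bits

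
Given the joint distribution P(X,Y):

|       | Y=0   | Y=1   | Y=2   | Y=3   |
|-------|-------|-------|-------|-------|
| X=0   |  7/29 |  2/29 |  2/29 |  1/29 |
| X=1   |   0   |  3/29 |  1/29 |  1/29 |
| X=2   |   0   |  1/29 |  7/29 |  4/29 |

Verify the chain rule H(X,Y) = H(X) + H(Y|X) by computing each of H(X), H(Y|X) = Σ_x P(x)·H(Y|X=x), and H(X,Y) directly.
H(X) = 1.4908 bits, H(Y|X) = 1.4342 bits, H(X,Y) = 2.9250 bits

Marginal of X (row sums):
  P(X=0) = 7/29 + 2/29 + 2/29 + 1/29 = 12/29
  P(X=1) = 0 + 3/29 + 1/29 + 1/29 = 5/29
  P(X=2) = 0 + 1/29 + 7/29 + 4/29 = 12/29
H(X) = -[(12/29)·log₂(12/29) + (5/29)·log₂(5/29) + (12/29)·log₂(12/29)]
  = 0.52677 + 0.43725 + 0.52677 = 1.4908 bits

H(Y|X) = Σ_x P(x)·H(Y|X=x):
  X=0: P(X=0) = 12/29, P(Y|X=0) = (7/12, 1/6, 1/6, 1/12) → H(Y|X=0) = 1.61401
  X=1: P(X=1) = 5/29, P(Y|X=1) = (0, 3/5, 1/5, 1/5) → H(Y|X=1) = 1.37095
  X=2: P(X=2) = 12/29, P(Y|X=2) = (0, 1/12, 7/12, 1/3) → H(Y|X=2) = 1.28067
H(Y|X) = (12/29)·1.61401 + (5/29)·1.37095 + (12/29)·1.28067 = 1.4342 bits

H(X,Y) = -Σ_{x,y} P(x,y) log₂ P(x,y). Per-cell terms -P(x,y)·log₂P(x,y):
  X=0: 0.49498, 0.26607, 0.26607, 0.16752
  X=1: 0.00000, 0.33859, 0.16752, 0.16752
  X=2: 0.00000, 0.16752, 0.49498, 0.39420
  (cells with P = 0 contribute 0)
Sum of the 12 terms: H(X,Y) = 2.9250 bits

Chain rule check:
  H(X) + H(Y|X) = 1.4908 + 1.4342 = 2.9250 bits
  H(X,Y) = 2.9250 bits
✓ Chain rule verified.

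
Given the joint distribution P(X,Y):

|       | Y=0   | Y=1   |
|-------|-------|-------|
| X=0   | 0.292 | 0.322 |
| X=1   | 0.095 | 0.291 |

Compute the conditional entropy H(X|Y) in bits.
0.9230 bits

H(X|Y) = H(X,Y) - H(Y)

H(X,Y) = -Σ_{x,y} P(x,y) log₂ P(x,y). Per-cell terms -P(x,y)·log₂P(x,y):
  X=0: 0.518580, 0.526427
  X=1: 0.322613, 0.518245
Sum of the 4 terms: H(X,Y) = 1.885865 bits

Marginal of Y (column sums):
  P(Y=0) = 0.292 + 0.095 = 0.387
  P(Y=1) = 0.322 + 0.291 = 0.613
H(Y) = -[0.387·log₂(0.387) + 0.613·log₂(0.613)]
  = 0.530033 + 0.432803 = 0.962836 bits

H(X|Y) = H(X,Y) - H(Y) = 1.885865 - 0.962836 = 0.9230 bits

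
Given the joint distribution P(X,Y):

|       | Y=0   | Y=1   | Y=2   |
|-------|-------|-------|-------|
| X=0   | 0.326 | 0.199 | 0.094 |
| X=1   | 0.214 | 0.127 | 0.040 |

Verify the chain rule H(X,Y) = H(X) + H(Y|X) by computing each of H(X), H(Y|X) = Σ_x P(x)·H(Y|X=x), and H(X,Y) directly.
H(X) = 0.9587 bits, H(Y|X) = 1.3924 bits, H(X,Y) = 2.3512 bits

Marginal of X (row sums):
  P(X=0) = 0.326 + 0.199 + 0.094 = 0.619
  P(X=1) = 0.214 + 0.127 + 0.040 = 0.381
H(X) = -[0.619·log₂(0.619) + 0.381·log₂(0.381)]
  = 0.428341 + 0.530404 = 0.9587 bits

H(Y|X) = Σ_x P(x)·H(Y|X=x):
  X=0: P(X=0) = 0.619, P(Y|X=0) = (326/619, 199/619, 94/619) → H(Y|X=0) = 1.426453
  X=1: P(X=1) = 0.381, P(Y|X=1) = (214/381, 1/3, 40/381) → H(Y|X=1) = 1.337127
H(Y|X) = 0.619·1.426453 + 0.381·1.337127 = 1.3924 bits

H(X,Y) = -Σ_{x,y} P(x,y) log₂ P(x,y). Per-cell terms -P(x,y)·log₂P(x,y):
  X=0: 0.527160, 0.463503, 0.320652
  X=1: 0.476004, 0.378092, 0.185754
Sum of the 6 terms: H(X,Y) = 2.3512 bits

Chain rule check:
  H(X) + H(Y|X) = 0.9587 + 1.3924 = 2.3511 bits
  H(X,Y) = 2.3512 bits
✓ Chain rule verified (Δ = 0.0001 is 4-dp rounding noise: each of the three values was rounded independently).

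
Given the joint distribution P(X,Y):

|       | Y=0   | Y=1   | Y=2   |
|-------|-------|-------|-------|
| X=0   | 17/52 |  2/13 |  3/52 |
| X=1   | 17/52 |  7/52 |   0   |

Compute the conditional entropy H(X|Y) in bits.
0.9414 bits

H(X|Y) = H(X,Y) - H(Y)

H(X,Y) = -Σ_{x,y} P(x,y) log₂ P(x,y). Per-cell terms -P(x,y)·log₂P(x,y):
  X=0: 0.5273, 0.4155, 0.2374
  X=1: 0.5273, 0.3895, 0.0000
  (cells with P = 0 contribute 0)
Sum of the 6 terms: H(X,Y) = 2.0970 bits

Marginal of Y (column sums):
  P(Y=0) = 17/52 + 17/52 = 17/26
  P(Y=1) = 2/13 + 7/52 = 15/52
  P(Y=2) = 3/52 + 0 = 3/52
H(Y) = -[(17/26)·log₂(17/26) + (15/52)·log₂(15/52) + (3/52)·log₂(3/52)]
  = 0.4008 + 0.5174 + 0.2374 = 1.1556 bits

H(X|Y) = H(X,Y) - H(Y) = 2.0970 - 1.1556 = 0.9414 bits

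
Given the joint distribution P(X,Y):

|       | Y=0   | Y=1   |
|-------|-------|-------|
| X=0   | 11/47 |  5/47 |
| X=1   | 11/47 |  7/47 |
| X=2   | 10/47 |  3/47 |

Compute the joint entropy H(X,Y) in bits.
2.4622 bits

H(X,Y) = -Σ_{x,y} P(x,y) log₂ P(x,y). Per-cell terms -P(x,y)·log₂P(x,y):
  X=0: 0.49036, 0.34390
  X=1: 0.49036, 0.40916
  X=2: 0.47503, 0.25338
Sum of the 6 terms: H(X,Y) = 2.4622 bits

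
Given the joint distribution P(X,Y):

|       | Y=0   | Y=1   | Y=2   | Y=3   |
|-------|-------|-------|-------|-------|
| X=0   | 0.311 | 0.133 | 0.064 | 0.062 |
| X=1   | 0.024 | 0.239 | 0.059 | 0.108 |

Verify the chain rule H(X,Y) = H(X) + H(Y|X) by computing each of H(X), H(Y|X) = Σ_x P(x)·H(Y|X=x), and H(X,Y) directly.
H(X) = 0.9858 bits, H(Y|X) = 1.6382 bits, H(X,Y) = 2.6240 bits

Marginal of X (row sums):
  P(X=0) = 0.311 + 0.133 + 0.064 + 0.062 = 0.570
  P(X=1) = 0.024 + 0.239 + 0.059 + 0.108 = 0.430
H(X) = -[0.570·log₂(0.570) + 0.430·log₂(0.430)]
  = 0.46225 + 0.52356 = 0.9858 bits

H(Y|X) = Σ_x P(x)·H(Y|X=x):
  X=0: P(X=0) = 0.570, P(Y|X=0) = (311/570, 7/30, 32/285, 31/285) → H(Y|X=0) = 1.66915
  X=1: P(X=1) = 0.430, P(Y|X=1) = (12/215, 239/430, 59/430, 54/215) → H(Y|X=1) = 1.59715
H(Y|X) = 0.570·1.66915 + 0.430·1.59715 = 1.6382 bits

H(X,Y) = -Σ_{x,y} P(x,y) log₂ P(x,y). Per-cell terms -P(x,y)·log₂P(x,y):
  X=0: 0.52404, 0.38710, 0.25381, 0.24872
  X=1: 0.12914, 0.49352, 0.24091, 0.34678
Sum of the 8 terms: H(X,Y) = 2.6240 bits

Chain rule check:
  H(X) + H(Y|X) = 0.9858 + 1.6382 = 2.6240 bits
  H(X,Y) = 2.6240 bits
✓ Chain rule verified.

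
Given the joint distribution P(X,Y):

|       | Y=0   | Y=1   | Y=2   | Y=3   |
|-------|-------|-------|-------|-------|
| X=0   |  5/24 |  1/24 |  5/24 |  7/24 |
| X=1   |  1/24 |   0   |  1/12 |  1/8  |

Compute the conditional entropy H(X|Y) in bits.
0.7815 bits

H(X|Y) = H(X,Y) - H(Y)

H(X,Y) = -Σ_{x,y} P(x,y) log₂ P(x,y). Per-cell terms -P(x,y)·log₂P(x,y):
  X=0: 0.471466, 0.191040, 0.471466, 0.518469
  X=1: 0.191040, 0.000000, 0.298747, 0.375000
  (cells with P = 0 contribute 0)
Sum of the 8 terms: H(X,Y) = 2.51723 bits

Marginal of Y (column sums):
  P(Y=0) = 5/24 + 1/24 = 1/4
  P(Y=1) = 1/24 + 0 = 1/24
  P(Y=2) = 5/24 + 1/12 = 7/24
  P(Y=3) = 7/24 + 1/8 = 5/12
H(Y) = -[(1/4)·log₂(1/4) + (1/24)·log₂(1/24) + (7/24)·log₂(7/24) + (5/12)·log₂(5/12)]
  = 0.500000 + 0.191040 + 0.518469 + 0.526264 = 1.73577 bits

H(X|Y) = H(X,Y) - H(Y) = 2.51723 - 1.73577 = 0.7815 bits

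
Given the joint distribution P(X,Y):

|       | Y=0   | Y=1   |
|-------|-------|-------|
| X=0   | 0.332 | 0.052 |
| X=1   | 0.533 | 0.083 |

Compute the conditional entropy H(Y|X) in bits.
0.5710 bits

H(Y|X) = H(X,Y) - H(X)

H(X,Y) = -Σ_{x,y} P(x,y) log₂ P(x,y). Per-cell terms -P(x,y)·log₂P(x,y):
  X=0: 0.5281, 0.2218
  X=1: 0.4839, 0.2980
Sum of the 4 terms: H(X,Y) = 1.5318 bits

Marginal of X (row sums):
  P(X=0) = 0.332 + 0.052 = 0.384
  P(X=1) = 0.533 + 0.083 = 0.616
H(X) = -[0.384·log₂(0.384) + 0.616·log₂(0.616)]
  = 0.5302 + 0.4306 = 0.9608 bits

H(Y|X) = H(X,Y) - H(X) = 1.5318 - 0.9608 = 0.5710 bits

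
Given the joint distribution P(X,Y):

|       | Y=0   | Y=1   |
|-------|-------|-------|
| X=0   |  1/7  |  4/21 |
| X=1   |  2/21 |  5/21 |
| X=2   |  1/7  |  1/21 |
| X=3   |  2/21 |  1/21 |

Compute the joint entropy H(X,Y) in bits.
2.8152 bits

H(X,Y) = -Σ_{x,y} P(x,y) log₂ P(x,y). Per-cell terms -P(x,y)·log₂P(x,y):
  X=0: 0.40105, 0.45568
  X=1: 0.32308, 0.49295
  X=2: 0.40105, 0.20916
  X=3: 0.32308, 0.20916
Sum of the 8 terms: H(X,Y) = 2.8152 bits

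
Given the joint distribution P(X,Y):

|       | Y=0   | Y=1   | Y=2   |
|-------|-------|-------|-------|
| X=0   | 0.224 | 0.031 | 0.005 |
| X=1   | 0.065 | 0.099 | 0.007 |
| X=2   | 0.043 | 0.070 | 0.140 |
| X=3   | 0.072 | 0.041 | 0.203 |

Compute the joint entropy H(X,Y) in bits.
3.1039 bits

H(X,Y) = -Σ_{x,y} P(x,y) log₂ P(x,y). Per-cell terms -P(x,y)·log₂P(x,y):
  X=0: 0.4835, 0.1554, 0.0382
  X=1: 0.2563, 0.3303, 0.0501
  X=2: 0.1952, 0.2686, 0.3971
  X=3: 0.2733, 0.1889, 0.4670
Sum of the 12 terms: H(X,Y) = 3.1039 bits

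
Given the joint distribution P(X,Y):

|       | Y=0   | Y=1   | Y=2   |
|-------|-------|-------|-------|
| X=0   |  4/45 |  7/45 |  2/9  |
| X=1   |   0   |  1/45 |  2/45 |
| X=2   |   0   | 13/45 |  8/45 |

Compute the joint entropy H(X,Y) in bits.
2.4924 bits

H(X,Y) = -Σ_{x,y} P(x,y) log₂ P(x,y). Per-cell terms -P(x,y)·log₂P(x,y):
  X=0: 0.31039, 0.41759, 0.48221
  X=1: 0.00000, 0.12204, 0.19964
  X=2: 0.00000, 0.51752, 0.44300
  (cells with P = 0 contribute 0)
Sum of the 9 terms: H(X,Y) = 2.4924 bits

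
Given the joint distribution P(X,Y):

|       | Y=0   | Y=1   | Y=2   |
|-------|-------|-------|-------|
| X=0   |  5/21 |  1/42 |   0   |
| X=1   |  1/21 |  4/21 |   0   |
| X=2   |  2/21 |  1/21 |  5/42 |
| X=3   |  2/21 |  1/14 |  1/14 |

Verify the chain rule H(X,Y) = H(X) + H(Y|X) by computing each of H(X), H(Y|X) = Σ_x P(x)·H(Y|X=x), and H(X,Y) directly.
H(X) = 1.9984 bits, H(Y|X) = 1.0526 bits, H(X,Y) = 3.0509 bits

Marginal of X (row sums):
  P(X=0) = 5/21 + 1/42 + 0 = 11/42
  P(X=1) = 1/21 + 4/21 + 0 = 5/21
  P(X=2) = 2/21 + 1/21 + 5/42 = 11/42
  P(X=3) = 2/21 + 1/14 + 1/14 = 5/21
H(X) = -[(11/42)·log₂(11/42) + (5/21)·log₂(5/21) + (11/42)·log₂(11/42) + (5/21)·log₂(5/21)]
  = 0.50623 + 0.49295 + 0.50623 + 0.49295 = 1.9984 bits

H(Y|X) = Σ_x P(x)·H(Y|X=x):
  X=0: P(X=0) = 11/42, P(Y|X=0) = (10/11, 1/11, 0) → H(Y|X=0) = 0.43950
  X=1: P(X=1) = 5/21, P(Y|X=1) = (1/5, 4/5, 0) → H(Y|X=1) = 0.72193
  X=2: P(X=2) = 11/42, P(Y|X=2) = (4/11, 2/11, 5/11) → H(Y|X=2) = 1.49492
  X=3: P(X=3) = 5/21, P(Y|X=3) = (2/5, 3/10, 3/10) → H(Y|X=3) = 1.57095
H(Y|X) = (11/42)·0.43950 + (5/21)·0.72193 + (11/42)·1.49492 + (5/21)·1.57095 = 1.0526 bits

H(X,Y) = -Σ_{x,y} P(x,y) log₂ P(x,y). Per-cell terms -P(x,y)·log₂P(x,y):
  X=0: 0.49295, 0.12839, 0.00000
  X=1: 0.20916, 0.45568, 0.00000
  X=2: 0.32308, 0.20916, 0.36552
  X=3: 0.32308, 0.27195, 0.27195
  (cells with P = 0 contribute 0)
Sum of the 12 terms: H(X,Y) = 3.0509 bits

Chain rule check:
  H(X) + H(Y|X) = 1.9984 + 1.0526 = 3.0510 bits
  H(X,Y) = 3.0509 bits
✓ Chain rule verified (Δ = 0.0001 is 4-dp rounding noise: each of the three values was rounded independently).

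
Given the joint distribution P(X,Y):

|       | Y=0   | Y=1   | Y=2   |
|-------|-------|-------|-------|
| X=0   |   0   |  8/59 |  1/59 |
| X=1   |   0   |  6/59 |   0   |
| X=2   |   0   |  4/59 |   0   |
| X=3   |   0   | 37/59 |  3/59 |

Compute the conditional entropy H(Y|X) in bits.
0.3373 bits

H(Y|X) = H(X,Y) - H(X)

H(X,Y) = -Σ_{x,y} P(x,y) log₂ P(x,y). Per-cell terms -P(x,y)·log₂P(x,y):
  X=0: 0.000000, 0.390867, 0.099706
  X=1: 0.000000, 0.335357, 0.000000
  X=2: 0.000000, 0.263230, 0.000000
  X=3: 0.000000, 0.422170, 0.218526
  (cells with P = 0 contribute 0)
Sum of the 12 terms: H(X,Y) = 1.72986 bits

Marginal of X (row sums):
  P(X=0) = 0 + 8/59 + 1/59 = 9/59
  P(X=1) = 0 + 6/59 + 0 = 6/59
  P(X=2) = 0 + 4/59 + 0 = 4/59
  P(X=3) = 0 + 37/59 + 3/59 = 40/59
H(X) = -[(9/59)·log₂(9/59) + (6/59)·log₂(6/59) + (4/59)·log₂(4/59) + (40/59)·log₂(40/59)]
  = 0.413804 + 0.335357 + 0.263230 + 0.380146 = 1.39254 bits

H(Y|X) = H(X,Y) - H(X) = 1.72986 - 1.39254 = 0.3373 bits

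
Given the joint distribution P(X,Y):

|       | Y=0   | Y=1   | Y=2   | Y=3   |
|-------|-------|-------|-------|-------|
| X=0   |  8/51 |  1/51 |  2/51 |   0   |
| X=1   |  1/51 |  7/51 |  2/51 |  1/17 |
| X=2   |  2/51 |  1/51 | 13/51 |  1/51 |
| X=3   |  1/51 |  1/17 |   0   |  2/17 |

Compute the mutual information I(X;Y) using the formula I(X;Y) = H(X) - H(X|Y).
0.6757 bits

I(X;Y) = H(X) - H(X|Y)

Marginal of X (row sums):
  P(X=0) = 8/51 + 1/51 + 2/51 + 0 = 11/51
  P(X=1) = 1/51 + 7/51 + 2/51 + 1/17 = 13/51
  P(X=2) = 2/51 + 1/51 + 13/51 + 1/51 = 1/3
  P(X=3) = 1/51 + 1/17 + 0 + 2/17 = 10/51
H(X) = -[(11/51)·log₂(11/51) + (13/51)·log₂(13/51) + (1/3)·log₂(1/3) + (10/51)·log₂(10/51)]
  = 0.4773 + 0.5027 + 0.5283 + 0.4609 = 1.9692 bits

Marginal of Y (column sums):
  P(Y=0) = 8/51 + 1/51 + 2/51 + 1/51 = 4/17
  P(Y=1) = 1/51 + 7/51 + 1/51 + 1/17 = 4/17
  P(Y=2) = 2/51 + 2/51 + 13/51 + 0 = 1/3
  P(Y=3) = 0 + 1/17 + 1/51 + 2/17 = 10/51
H(X|Y) = Σ_y P(y)·H(X|Y=y):
  Y=0: P(Y=0) = 4/17, P(X|Y=0) = (2/3, 1/12, 1/6, 1/12) → H(X|Y=0) = 1.4183
  Y=1: P(Y=1) = 4/17, P(X|Y=1) = (1/12, 7/12, 1/12, 1/4) → H(X|Y=1) = 1.5511
  Y=2: P(Y=2) = 1/3, P(X|Y=2) = (2/17, 2/17, 13/17, 0) → H(X|Y=2) = 1.0224
  Y=3: P(Y=3) = 10/51, P(X|Y=3) = (0, 3/10, 1/10, 3/5) → H(X|Y=3) = 1.2955
H(X|Y) = (4/17)·1.4183 + (4/17)·1.5511 + (1/3)·1.0224 + (10/51)·1.2955 = 1.2935 bits

I(X;Y) = H(X) - H(X|Y) = 1.9692 - 1.2935 = 0.6757 bits

Cross-check via I(X;Y) = H(X) + H(Y) - H(X,Y): computing H(Y) from the column sums and H(X,Y) from the 16 cells in the same way gives H(Y) = 1.9715 bits and H(X,Y) = 3.2650 bits, so
I(X;Y) = 1.9692 + 1.9715 - 3.2650 = 0.6757 bits ✓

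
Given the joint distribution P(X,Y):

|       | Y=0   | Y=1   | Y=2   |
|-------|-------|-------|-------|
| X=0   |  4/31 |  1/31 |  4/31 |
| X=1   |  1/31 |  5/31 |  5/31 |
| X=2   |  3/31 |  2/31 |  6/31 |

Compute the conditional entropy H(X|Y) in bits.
1.4555 bits

H(X|Y) = H(X,Y) - H(Y)

H(X,Y) = -Σ_{x,y} P(x,y) log₂ P(x,y). Per-cell terms -P(x,y)·log₂P(x,y):
  X=0: 0.38119, 0.15981, 0.38119
  X=1: 0.15981, 0.42456, 0.42456
  X=2: 0.32605, 0.25511, 0.45856
Sum of the 9 terms: H(X,Y) = 2.97084 bits

Marginal of Y (column sums):
  P(Y=0) = 4/31 + 1/31 + 3/31 = 8/31
  P(Y=1) = 1/31 + 5/31 + 2/31 = 8/31
  P(Y=2) = 4/31 + 5/31 + 6/31 = 15/31
H(Y) = -[(8/31)·log₂(8/31) + (8/31)·log₂(8/31) + (15/31)·log₂(15/31)]
  = 0.50431 + 0.50431 + 0.50676 = 1.51538 bits

H(X|Y) = H(X,Y) - H(Y) = 2.97084 - 1.51538 = 1.4555 bits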